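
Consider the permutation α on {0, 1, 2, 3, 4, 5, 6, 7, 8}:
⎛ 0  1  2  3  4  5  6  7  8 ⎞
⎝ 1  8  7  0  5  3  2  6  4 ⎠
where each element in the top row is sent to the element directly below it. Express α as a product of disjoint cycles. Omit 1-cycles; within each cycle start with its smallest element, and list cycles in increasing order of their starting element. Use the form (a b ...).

(0 1 8 4 5 3)(2 7 6)

From 0: 0 → 1 → 8 → 4 → 5 → 3 → 0, closing the cycle (0 1 8 4 5 3).
Continuing from each remaining unvisited element yields (0 1 8 4 5 3)(2 7 6).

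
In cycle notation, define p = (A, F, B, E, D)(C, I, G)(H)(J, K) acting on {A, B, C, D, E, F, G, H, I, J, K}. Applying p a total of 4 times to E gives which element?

E lies in the 5-cycle (A, F, B, E, D).
Advancing 4 steps from E: E → D → A → F → B.

B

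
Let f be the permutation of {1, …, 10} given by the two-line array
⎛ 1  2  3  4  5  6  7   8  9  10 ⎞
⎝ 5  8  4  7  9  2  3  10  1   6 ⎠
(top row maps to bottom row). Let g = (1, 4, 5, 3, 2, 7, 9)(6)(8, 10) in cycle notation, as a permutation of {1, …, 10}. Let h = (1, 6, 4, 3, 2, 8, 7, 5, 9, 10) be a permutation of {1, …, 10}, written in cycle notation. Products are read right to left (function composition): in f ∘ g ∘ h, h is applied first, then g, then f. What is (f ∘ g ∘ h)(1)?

Chase 1: h(1) = 6; g(6) = 6; f(6) = 2. Hence (f ∘ g ∘ h)(1) = 2.

2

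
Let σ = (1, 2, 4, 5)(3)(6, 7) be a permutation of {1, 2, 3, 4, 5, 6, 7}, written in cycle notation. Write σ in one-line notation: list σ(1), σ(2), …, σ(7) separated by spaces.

2 4 3 5 1 7 6

Image by image: 1↦2, 2↦4, 3↦3, 4↦5, 5↦1, 6↦7, 7↦6.
So the one-line form is 2 4 3 5 1 7 6.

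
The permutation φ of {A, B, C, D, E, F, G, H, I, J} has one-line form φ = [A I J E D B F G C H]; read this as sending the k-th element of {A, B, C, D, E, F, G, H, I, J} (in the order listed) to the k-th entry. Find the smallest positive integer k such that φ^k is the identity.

Writing φ as disjoint cycles, the cycle lengths are 7, 2, 1.
Since disjoint cycles commute, ord(φ) = lcm(7, 2) = 14.

14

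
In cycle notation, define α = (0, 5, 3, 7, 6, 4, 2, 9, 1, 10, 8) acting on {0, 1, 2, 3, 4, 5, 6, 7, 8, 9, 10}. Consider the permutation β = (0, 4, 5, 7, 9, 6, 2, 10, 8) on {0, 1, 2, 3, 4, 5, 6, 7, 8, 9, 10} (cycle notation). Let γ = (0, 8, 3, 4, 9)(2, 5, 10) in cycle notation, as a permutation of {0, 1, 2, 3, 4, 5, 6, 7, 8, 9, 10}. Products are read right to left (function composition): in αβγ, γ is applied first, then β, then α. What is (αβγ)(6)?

Apply the permutations in order: γ(6) = 6, then β(6) = 2, then α(2) = 9. So (αβγ)(6) = 9.

9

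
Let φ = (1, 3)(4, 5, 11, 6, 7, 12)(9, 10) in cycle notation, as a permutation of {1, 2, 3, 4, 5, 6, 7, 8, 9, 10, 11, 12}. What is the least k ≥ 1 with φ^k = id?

6

The cycle type of φ is (6, 2, 2, 1, 1).
Since disjoint cycles commute, ord(φ) = lcm(6, 2, 2) = 6.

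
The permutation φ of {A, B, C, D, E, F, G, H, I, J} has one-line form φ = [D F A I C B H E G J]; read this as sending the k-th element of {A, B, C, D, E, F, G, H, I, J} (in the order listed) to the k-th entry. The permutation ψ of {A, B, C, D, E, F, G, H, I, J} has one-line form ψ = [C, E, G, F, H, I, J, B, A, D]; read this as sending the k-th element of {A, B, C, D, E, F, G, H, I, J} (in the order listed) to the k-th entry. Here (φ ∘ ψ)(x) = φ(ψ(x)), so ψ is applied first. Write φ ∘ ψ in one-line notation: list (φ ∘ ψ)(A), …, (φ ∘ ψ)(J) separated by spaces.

A C H B E G J F D I

For each element, apply ψ then φ: A → C → A; B → E → C; C → G → H; D → F → B; E → H → E; F → I → G; G → J → J; H → B → F; I → A → D; J → D → I.
Collecting the images, φ ∘ ψ = [A C H B E G J F D I].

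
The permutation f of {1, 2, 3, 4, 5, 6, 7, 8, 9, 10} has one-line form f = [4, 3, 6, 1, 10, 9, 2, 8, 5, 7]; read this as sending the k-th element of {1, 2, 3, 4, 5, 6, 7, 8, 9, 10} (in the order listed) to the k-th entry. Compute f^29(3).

6

Tracing 3 → 6 → … returns to 3 after 7 steps, so 3 lies in a 7-cycle (2, 3, 6, 9, 5, 10, 7).
Since the cycle has length 7, f^29 acts on it the same as f^1 (29 mod 7 = 1).
Advancing 1 step from 3: 3 → 6.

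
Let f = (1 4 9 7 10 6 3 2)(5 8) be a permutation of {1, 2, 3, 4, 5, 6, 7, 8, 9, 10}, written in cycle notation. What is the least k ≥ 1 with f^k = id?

The cycle type of f is (8, 2).
Since disjoint cycles commute, ord(f) = lcm(8, 2) = 8.

8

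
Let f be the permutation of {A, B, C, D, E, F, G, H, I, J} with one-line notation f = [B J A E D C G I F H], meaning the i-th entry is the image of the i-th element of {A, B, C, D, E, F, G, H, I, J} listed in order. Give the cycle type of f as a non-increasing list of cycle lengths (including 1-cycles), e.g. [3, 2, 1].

[7, 2, 1]

The disjoint cycles are (A, B, J, H, I, F, C)(D, E)(G), with lengths 7, 2, 1 in non-increasing order.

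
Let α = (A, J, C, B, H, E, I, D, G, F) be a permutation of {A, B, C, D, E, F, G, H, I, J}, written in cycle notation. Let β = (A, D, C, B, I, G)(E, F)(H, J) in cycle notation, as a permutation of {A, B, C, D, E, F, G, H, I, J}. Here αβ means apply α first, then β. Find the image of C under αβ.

(αβ)(C) = β(α(C)). α(C) = B, then β(B) = I. So (αβ)(C) = I.

I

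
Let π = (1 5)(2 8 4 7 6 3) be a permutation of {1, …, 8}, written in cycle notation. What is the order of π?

6

The disjoint cycles have lengths 6, 2.
Since disjoint cycles commute, ord(π) = lcm(6, 2) = 6.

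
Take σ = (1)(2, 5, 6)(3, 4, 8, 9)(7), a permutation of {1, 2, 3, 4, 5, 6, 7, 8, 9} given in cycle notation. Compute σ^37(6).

2

6 lies in the 3-cycle (2, 5, 6).
Since the cycle has length 3, σ^37 acts on it the same as σ^1 (37 mod 3 = 1).
Advancing 1 step from 6: 6 → 2.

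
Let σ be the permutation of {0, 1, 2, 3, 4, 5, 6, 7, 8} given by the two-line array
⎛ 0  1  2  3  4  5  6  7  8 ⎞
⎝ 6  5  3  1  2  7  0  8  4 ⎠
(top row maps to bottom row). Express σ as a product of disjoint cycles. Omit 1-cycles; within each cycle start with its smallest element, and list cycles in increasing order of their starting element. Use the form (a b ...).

Iterating σ from 0 gives 0 → 6 → 0; that is the 2-cycle (0 6).
Continuing from each remaining unvisited element yields (0 6)(1 5 7 8 4 2 3).

(0 6)(1 5 7 8 4 2 3)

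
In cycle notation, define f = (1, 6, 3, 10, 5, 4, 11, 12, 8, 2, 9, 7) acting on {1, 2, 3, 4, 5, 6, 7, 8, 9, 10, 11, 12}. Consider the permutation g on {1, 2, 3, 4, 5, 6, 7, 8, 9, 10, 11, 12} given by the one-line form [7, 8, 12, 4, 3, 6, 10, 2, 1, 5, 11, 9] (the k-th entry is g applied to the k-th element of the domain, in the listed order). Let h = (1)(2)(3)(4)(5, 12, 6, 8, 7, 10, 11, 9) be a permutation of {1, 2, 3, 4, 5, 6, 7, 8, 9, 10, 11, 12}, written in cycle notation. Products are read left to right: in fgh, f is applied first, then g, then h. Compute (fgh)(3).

Apply the permutations in order: f(3) = 10, then g(10) = 5, then h(5) = 12. So (fgh)(3) = 12.

12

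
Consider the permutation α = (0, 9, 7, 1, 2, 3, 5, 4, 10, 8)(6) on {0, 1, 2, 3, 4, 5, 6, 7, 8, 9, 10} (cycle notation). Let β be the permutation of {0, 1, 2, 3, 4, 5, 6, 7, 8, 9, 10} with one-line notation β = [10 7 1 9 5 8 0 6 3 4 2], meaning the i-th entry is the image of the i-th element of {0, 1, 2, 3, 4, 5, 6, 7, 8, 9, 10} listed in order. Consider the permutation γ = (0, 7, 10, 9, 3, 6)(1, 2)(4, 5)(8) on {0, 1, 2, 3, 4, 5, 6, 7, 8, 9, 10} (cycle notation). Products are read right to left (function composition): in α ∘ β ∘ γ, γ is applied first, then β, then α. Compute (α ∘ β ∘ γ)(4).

0

(α ∘ β ∘ γ)(4) = α(β(γ(4))). γ(4) = 5, then β(5) = 8, then α(8) = 0, so the result is 0.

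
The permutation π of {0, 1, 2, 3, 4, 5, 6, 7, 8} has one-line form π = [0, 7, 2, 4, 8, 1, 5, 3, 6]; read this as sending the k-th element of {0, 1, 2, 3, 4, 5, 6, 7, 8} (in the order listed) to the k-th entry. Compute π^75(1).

6

Tracing 1 → 7 → … returns to 1 after 7 steps, so 1 lies in a 7-cycle (1 7 3 4 8 6 5).
Since the cycle has length 7, π^75 acts on it the same as π^5 (75 mod 7 = 5).
Advancing 5 steps from 1: 1 → 7 → 3 → 4 → 8 → 6.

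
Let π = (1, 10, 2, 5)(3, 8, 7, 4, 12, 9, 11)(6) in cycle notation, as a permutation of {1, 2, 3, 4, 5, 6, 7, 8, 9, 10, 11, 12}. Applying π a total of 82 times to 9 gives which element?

9 lies in the 7-cycle (3, 8, 7, 4, 12, 9, 11).
Powers repeat with period 7 on this cycle, and 82 mod 7 = 5, so π^82(9) = π^5(9).
Stepping 5 places around the cycle: 9 → 11 → 3 → 8 → 7 → 4.

4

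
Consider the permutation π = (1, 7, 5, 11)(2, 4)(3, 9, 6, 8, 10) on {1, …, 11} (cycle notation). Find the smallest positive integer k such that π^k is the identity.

The disjoint cycles have lengths 5, 4, 2.
The order of π is the least common multiple of its cycle lengths: lcm(5, 4, 2) = 20.

20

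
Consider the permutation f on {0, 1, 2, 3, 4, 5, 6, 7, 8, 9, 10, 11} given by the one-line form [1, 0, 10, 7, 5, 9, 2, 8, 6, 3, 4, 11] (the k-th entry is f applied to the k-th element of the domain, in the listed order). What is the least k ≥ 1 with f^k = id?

The disjoint-cycle form of f has cycle lengths 9, 2, 1.
The order is lcm(9, 2) = 18.

18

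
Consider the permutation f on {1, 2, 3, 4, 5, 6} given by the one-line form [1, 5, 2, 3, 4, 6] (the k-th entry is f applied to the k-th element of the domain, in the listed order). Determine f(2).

2 is element number 2 of the domain, and entry number 2 of the one-line form is 5, so f(2) = 5.

5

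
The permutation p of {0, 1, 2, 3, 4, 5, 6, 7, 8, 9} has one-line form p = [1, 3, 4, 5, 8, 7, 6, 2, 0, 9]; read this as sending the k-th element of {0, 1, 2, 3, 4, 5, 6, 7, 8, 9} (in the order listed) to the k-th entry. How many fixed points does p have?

2

The fixed points (elements with p(x) = x) are {6, 9}, so there are 2.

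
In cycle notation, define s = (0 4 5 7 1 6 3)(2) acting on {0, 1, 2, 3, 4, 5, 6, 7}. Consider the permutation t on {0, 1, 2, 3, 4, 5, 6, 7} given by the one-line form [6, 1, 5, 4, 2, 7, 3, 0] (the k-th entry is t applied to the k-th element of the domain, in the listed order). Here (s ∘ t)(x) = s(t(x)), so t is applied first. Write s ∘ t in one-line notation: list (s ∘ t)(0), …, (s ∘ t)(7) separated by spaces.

3 6 7 5 2 1 0 4

Chase each element through t then s: 0 → 6 → 3; 1 → 1 → 6; 2 → 5 → 7; 3 → 4 → 5; 4 → 2 → 2; 5 → 7 → 1; 6 → 3 → 0; 7 → 0 → 4.
So s ∘ t in one-line form is 3 6 7 5 2 1 0 4.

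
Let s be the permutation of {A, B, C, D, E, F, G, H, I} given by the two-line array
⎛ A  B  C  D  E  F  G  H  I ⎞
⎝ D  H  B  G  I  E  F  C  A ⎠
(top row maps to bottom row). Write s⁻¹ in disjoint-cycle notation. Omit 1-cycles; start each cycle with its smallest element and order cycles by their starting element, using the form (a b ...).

The cycle decomposition of s is (A D G F E I)(B H C).
Reversing each cycle (and rotating so the smallest element leads) gives s⁻¹ = (A I E F G D)(B C H).

(A I E F G D)(B C H)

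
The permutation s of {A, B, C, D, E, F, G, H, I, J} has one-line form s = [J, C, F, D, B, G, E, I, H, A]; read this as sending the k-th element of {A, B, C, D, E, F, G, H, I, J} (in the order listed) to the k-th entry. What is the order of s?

10

The disjoint-cycle form of s has cycle lengths 5, 2, 2, 1.
Since disjoint cycles commute, ord(s) = lcm(5, 2, 2) = 10.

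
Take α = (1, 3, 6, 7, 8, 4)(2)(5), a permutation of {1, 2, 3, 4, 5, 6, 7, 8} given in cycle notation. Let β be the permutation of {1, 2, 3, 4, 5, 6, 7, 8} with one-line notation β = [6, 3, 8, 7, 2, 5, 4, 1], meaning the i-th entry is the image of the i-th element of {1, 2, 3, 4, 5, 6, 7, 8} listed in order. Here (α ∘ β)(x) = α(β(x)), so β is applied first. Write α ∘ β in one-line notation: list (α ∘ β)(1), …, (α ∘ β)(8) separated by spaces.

7 6 4 8 2 5 1 3

(α ∘ β)(x) = α(β(x)). Computing each image: α(β(1)) = α(6) = 7, α(β(2)) = α(3) = 6, α(β(3)) = α(8) = 4, α(β(4)) = α(7) = 8, α(β(5)) = α(2) = 2, α(β(6)) = α(5) = 5, α(β(7)) = α(4) = 1, α(β(8)) = α(1) = 3.
Hence α ∘ β = [7 6 4 8 2 5 1 3].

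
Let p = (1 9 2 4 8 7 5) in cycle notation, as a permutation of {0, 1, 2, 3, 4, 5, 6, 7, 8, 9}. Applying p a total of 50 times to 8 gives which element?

7

8 lies in the 7-cycle (1 9 2 4 8 7 5).
Powers repeat with period 7 on this cycle, and 50 mod 7 = 1, so p^50(8) = p^1(8).
Stepping 1 place around the cycle: 8 → 7.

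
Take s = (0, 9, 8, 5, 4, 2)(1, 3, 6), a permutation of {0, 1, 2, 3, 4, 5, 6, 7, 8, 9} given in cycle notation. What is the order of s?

The disjoint cycles have lengths 6, 3, 1.
Since disjoint cycles commute, ord(s) = lcm(6, 3) = 6.

6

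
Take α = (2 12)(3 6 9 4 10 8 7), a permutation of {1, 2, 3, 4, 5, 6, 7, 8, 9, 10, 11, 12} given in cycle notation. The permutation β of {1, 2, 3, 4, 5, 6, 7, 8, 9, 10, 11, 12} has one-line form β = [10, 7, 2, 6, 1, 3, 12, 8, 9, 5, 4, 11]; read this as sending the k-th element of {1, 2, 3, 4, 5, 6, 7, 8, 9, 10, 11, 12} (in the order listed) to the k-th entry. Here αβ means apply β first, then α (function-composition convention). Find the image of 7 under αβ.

2

First apply β: β(7) = 12, then α(12) = 2. Thus (αβ)(7) = 2.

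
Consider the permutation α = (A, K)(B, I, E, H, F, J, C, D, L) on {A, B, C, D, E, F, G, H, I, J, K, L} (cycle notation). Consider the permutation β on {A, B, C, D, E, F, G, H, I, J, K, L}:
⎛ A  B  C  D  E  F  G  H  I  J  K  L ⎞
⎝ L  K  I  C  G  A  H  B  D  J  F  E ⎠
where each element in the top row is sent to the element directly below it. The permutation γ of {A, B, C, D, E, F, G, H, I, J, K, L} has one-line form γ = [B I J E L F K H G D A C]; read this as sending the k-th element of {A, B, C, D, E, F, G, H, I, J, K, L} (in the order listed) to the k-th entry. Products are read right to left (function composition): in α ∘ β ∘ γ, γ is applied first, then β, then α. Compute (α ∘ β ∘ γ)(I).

(α ∘ β ∘ γ)(I) = α(β(γ(I))). γ(I) = G, then β(G) = H, then α(H) = F, so the result is F.

F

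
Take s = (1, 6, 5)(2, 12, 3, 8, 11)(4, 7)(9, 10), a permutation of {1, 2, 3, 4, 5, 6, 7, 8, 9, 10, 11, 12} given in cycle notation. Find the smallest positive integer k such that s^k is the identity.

30

The cycle type of s is (5, 3, 2, 2).
The order of s is the least common multiple of its cycle lengths: lcm(5, 3, 2, 2) = 30.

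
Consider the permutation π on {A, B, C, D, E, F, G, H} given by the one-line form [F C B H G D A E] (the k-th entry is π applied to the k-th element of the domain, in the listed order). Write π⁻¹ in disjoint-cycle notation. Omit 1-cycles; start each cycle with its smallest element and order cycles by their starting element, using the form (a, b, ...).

(A, G, E, H, D, F)(B, C)

First write π in disjoint cycles: (A, F, D, H, E, G)(B, C).
The inverse reverses every cycle; in canonical form, π⁻¹ = (A, G, E, H, D, F)(B, C).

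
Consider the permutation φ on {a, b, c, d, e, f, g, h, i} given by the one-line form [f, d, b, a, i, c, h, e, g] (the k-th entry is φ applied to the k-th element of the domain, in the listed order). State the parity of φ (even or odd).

odd

In disjoint-cycle form the cycle lengths are 5, 4.
A cycle is odd iff its length is even; φ has 1 even-length cycle, so sgn(φ) = (−1)^1 and φ is odd.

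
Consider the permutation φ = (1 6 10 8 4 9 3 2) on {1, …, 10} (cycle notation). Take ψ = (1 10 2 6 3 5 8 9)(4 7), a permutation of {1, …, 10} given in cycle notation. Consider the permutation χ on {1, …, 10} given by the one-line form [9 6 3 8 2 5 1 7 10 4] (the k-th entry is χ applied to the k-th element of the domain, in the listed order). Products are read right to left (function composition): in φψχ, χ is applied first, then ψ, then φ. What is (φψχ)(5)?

10

Chase 5: χ(5) = 2; ψ(2) = 6; φ(6) = 10. Hence (φψχ)(5) = 10.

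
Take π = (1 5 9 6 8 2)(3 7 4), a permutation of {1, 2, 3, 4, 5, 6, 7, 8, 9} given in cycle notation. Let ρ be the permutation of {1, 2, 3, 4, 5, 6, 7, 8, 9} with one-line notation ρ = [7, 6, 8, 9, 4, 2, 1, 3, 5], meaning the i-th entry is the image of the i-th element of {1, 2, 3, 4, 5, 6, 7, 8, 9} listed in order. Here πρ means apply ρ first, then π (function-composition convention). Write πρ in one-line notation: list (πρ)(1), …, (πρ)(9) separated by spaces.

For each element, apply ρ then π: 1 → 7 → 4; 2 → 6 → 8; 3 → 8 → 2; 4 → 9 → 6; 5 → 4 → 3; 6 → 2 → 1; 7 → 1 → 5; 8 → 3 → 7; 9 → 5 → 9.
So πρ in one-line form is 4 8 2 6 3 1 5 7 9.

4 8 2 6 3 1 5 7 9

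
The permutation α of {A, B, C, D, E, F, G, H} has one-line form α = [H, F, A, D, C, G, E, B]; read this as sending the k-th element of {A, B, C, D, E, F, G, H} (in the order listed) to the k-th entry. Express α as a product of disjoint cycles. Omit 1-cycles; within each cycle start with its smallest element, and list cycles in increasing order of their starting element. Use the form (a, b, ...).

(A, H, B, F, G, E, C)

Start at A and follow images: A → H → B → F → G → E → C → A, giving the cycle (A, H, B, F, G, E, C).
Repeating from the next unused element and collecting all non-trivial cycles gives (A, H, B, F, G, E, C).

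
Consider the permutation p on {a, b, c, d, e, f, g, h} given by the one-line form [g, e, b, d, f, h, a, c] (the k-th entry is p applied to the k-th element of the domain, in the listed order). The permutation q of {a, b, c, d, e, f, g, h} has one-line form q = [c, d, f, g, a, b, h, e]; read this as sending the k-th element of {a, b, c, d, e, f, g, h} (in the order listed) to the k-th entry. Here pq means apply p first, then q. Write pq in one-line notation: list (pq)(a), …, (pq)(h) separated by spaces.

h a d g b e c f

Chase each element through p then q: a → g → h; b → e → a; c → b → d; d → d → g; e → f → b; f → h → e; g → a → c; h → c → f.
Collecting the images, pq = [h a d g b e c f].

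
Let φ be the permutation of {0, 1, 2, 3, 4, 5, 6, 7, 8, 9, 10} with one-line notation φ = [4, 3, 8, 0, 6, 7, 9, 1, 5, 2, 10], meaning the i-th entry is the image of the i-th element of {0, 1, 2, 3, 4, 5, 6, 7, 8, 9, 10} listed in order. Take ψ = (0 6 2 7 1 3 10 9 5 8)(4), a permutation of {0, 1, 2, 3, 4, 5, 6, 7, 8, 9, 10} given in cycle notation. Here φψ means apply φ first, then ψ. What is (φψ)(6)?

φ(6) = 9, then ψ(9) = 5; composing gives (φψ)(6) = 5.

5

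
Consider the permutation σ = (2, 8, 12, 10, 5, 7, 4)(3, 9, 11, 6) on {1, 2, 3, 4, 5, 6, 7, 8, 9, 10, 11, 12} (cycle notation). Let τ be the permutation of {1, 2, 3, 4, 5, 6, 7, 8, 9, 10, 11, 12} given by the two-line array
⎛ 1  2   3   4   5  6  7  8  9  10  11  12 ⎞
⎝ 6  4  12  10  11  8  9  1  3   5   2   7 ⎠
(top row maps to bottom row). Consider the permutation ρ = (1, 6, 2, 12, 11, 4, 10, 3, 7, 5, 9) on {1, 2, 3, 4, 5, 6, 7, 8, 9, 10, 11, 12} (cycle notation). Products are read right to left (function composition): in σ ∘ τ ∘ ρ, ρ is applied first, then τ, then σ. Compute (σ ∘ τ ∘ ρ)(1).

Chase 1: ρ(1) = 6; τ(6) = 8; σ(8) = 12. Hence (σ ∘ τ ∘ ρ)(1) = 12.

12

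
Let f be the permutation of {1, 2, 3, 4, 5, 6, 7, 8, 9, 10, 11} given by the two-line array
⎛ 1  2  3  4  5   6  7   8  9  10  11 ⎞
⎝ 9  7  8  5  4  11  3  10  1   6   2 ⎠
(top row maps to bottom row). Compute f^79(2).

3

Tracing 2 → 7 → … returns to 2 after 7 steps, so 2 lies in a 7-cycle (2, 7, 3, 8, 10, 6, 11).
On a 7-cycle, f^7 is the identity, so f^79 = f^2 there (79 ≡ 2 mod 7).
Advancing 2 steps from 2: 2 → 7 → 3.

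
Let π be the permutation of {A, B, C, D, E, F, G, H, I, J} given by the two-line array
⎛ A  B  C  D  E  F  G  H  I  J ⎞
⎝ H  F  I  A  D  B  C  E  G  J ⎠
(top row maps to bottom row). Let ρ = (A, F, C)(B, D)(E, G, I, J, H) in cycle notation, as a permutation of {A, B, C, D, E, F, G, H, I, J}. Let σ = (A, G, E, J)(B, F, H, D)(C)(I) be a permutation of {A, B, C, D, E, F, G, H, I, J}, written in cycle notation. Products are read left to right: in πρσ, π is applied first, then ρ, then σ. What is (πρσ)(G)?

Chase G: π(G) = C; ρ(C) = A; σ(A) = G. Hence (πρσ)(G) = G.

G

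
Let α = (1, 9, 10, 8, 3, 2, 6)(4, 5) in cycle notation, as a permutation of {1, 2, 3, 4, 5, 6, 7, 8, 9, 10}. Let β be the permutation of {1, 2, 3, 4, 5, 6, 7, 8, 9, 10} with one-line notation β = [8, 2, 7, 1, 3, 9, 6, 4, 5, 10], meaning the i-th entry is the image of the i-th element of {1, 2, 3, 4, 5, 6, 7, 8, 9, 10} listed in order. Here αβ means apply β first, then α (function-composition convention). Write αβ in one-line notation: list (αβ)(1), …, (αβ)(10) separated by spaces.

(αβ)(x) = α(β(x)). Computing each image: α(β(1)) = α(8) = 3, α(β(2)) = α(2) = 6, α(β(3)) = α(7) = 7, α(β(4)) = α(1) = 9, α(β(5)) = α(3) = 2, α(β(6)) = α(9) = 10, α(β(7)) = α(6) = 1, α(β(8)) = α(4) = 5, α(β(9)) = α(5) = 4, α(β(10)) = α(10) = 8.
Hence αβ = [3 6 7 9 2 10 1 5 4 8].

3 6 7 9 2 10 1 5 4 8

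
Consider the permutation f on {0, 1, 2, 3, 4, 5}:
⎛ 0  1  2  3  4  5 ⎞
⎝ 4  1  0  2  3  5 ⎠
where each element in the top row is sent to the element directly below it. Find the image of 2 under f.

The entry below 2 in the array is 0, so f(2) = 0.

0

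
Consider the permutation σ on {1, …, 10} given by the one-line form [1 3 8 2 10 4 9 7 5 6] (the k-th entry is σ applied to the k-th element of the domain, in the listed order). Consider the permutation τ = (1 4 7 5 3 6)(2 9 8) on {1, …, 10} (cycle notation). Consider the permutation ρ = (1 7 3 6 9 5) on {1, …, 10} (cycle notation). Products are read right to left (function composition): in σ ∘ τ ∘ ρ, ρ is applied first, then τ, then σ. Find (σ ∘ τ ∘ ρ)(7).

Chase 7: ρ(7) = 3; τ(3) = 6; σ(6) = 4. Hence (σ ∘ τ ∘ ρ)(7) = 4.

4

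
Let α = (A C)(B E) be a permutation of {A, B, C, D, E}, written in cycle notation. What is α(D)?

D does not appear in any cycle of α, so it is a fixed point: α(D) = D.

D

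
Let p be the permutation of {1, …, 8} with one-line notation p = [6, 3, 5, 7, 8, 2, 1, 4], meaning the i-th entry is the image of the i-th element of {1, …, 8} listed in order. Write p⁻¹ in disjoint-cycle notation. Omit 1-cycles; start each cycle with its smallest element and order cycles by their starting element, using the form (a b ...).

(1 7 4 8 5 3 2 6)

First write p in disjoint cycles: (1 6 2 3 5 8 4 7).
The inverse reverses every cycle; in canonical form, p⁻¹ = (1 7 4 8 5 3 2 6).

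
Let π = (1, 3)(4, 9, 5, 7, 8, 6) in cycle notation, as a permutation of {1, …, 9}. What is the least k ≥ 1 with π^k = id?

6

The cycle type of π is (6, 2, 1).
The order is lcm(6, 2) = 6.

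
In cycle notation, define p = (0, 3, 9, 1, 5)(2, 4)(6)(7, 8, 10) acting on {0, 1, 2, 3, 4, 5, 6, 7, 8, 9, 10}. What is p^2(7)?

10

7 lies in the 3-cycle (7, 8, 10).
Stepping 2 places around the cycle: 7 → 8 → 10.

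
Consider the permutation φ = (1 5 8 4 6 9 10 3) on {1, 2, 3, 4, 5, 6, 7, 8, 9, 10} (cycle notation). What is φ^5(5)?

10

5 lies in the 8-cycle (1 5 8 4 6 9 10 3).
Stepping 5 places around the cycle: 5 → 8 → 4 → 6 → 9 → 10.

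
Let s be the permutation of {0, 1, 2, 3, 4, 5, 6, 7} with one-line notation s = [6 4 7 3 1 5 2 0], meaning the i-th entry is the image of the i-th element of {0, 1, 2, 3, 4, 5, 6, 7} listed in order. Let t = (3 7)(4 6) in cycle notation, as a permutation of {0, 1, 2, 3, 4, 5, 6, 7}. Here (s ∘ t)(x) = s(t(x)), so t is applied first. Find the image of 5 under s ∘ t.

First apply t: t(5) = 5, then s(5) = 5. Thus (s ∘ t)(5) = 5.

5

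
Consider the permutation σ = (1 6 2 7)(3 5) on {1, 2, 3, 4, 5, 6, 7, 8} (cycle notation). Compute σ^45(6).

2

6 lies in the 4-cycle (1 6 2 7).
Since the cycle has length 4, σ^45 acts on it the same as σ^1 (45 mod 4 = 1).
Advancing 1 step from 6: 6 → 2.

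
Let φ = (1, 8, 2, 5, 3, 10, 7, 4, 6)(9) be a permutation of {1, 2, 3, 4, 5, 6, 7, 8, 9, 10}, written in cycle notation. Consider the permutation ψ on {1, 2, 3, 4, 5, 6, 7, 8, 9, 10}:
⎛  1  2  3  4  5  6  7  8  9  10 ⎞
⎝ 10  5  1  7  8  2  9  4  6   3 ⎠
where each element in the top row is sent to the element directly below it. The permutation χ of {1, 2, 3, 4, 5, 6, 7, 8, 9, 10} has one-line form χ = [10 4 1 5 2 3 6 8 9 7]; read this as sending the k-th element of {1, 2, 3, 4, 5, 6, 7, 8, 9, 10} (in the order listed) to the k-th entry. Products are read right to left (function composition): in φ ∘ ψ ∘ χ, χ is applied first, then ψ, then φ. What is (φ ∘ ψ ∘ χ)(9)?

Apply the permutations in order: χ(9) = 9, then ψ(9) = 6, then φ(6) = 1. So (φ ∘ ψ ∘ χ)(9) = 1.

1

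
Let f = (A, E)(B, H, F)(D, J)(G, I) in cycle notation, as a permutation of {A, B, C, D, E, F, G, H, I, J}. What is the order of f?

6

The cycle type of f is (3, 2, 2, 2, 1).
The order of f is the least common multiple of its cycle lengths: lcm(3, 2, 2, 2) = 6.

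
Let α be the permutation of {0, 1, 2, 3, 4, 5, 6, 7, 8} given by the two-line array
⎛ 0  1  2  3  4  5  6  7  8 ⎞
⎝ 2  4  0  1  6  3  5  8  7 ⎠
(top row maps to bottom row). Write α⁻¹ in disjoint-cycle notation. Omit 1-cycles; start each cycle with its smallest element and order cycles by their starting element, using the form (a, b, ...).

(0, 2)(1, 3, 5, 6, 4)(7, 8)

The cycle decomposition of α is (0, 2)(1, 4, 6, 5, 3)(7, 8).
Reversing each cycle (and rotating so the smallest element leads) gives α⁻¹ = (0, 2)(1, 3, 5, 6, 4)(7, 8).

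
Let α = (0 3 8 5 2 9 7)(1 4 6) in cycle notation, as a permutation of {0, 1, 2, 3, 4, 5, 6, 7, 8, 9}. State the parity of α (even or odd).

even

The cycle lengths are 7, 3.
A cycle is odd iff its length is even; α has 0 even-length cycles, so sgn(α) = (−1)^0 and α is even.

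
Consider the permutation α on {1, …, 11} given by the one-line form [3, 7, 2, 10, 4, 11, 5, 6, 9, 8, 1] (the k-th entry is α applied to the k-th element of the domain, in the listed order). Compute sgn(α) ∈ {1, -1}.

In disjoint-cycle form the cycle lengths are 10, 1.
A cycle is odd iff its length is even; α has 1 even-length cycle, so sgn(α) = (−1)^1 and α is odd.

-1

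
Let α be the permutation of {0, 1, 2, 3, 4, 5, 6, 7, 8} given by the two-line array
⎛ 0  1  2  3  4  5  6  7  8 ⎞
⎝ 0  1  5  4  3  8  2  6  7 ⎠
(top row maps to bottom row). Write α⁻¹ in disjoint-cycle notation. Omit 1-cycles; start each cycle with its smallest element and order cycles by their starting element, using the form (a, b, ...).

First write α in disjoint cycles: (2, 5, 8, 7, 6)(3, 4).
Reversing each cycle (and rotating so the smallest element leads) gives α⁻¹ = (2, 6, 7, 8, 5)(3, 4).

(2, 6, 7, 8, 5)(3, 4)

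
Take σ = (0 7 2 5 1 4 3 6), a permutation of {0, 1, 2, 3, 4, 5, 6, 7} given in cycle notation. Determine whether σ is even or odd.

odd

The cycle lengths are 8.
A cycle is odd iff its length is even; σ has 1 even-length cycle, so sgn(σ) = (−1)^1 and σ is odd.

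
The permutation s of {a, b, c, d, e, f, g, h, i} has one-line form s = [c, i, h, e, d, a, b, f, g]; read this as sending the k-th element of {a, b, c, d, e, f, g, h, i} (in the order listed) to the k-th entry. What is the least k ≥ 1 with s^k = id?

12

The disjoint-cycle form of s has cycle lengths 4, 3, 2.
Since disjoint cycles commute, ord(s) = lcm(4, 3, 2) = 12.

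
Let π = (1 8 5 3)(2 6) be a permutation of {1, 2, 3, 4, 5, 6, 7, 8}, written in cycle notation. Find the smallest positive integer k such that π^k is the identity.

The cycle type of π is (4, 2, 1, 1).
Since disjoint cycles commute, ord(π) = lcm(4, 2) = 4.

4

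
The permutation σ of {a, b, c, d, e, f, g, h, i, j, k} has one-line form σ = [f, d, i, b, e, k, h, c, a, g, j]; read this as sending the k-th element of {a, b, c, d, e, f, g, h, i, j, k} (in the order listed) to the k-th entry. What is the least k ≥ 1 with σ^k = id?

Decomposing into disjoint cycles gives cycle lengths 8, 2, 1.
The order is lcm(8, 2) = 8.

8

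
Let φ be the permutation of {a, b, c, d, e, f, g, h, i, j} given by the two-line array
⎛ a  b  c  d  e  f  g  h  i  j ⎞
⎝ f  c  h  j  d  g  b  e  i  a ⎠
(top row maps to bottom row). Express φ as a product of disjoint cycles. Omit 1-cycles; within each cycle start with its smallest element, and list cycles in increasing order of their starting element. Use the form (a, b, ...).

(a, f, g, b, c, h, e, d, j)

From a: a → f → g → b → c → h → e → d → j → a, closing the cycle (a, f, g, b, c, h, e, d, j).
Repeating from the next unused element and collecting all non-trivial cycles gives (a, f, g, b, c, h, e, d, j).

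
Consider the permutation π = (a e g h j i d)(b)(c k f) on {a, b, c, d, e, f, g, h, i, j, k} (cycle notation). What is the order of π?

The disjoint cycles have lengths 7, 3, 1.
The order is lcm(7, 3) = 21.

21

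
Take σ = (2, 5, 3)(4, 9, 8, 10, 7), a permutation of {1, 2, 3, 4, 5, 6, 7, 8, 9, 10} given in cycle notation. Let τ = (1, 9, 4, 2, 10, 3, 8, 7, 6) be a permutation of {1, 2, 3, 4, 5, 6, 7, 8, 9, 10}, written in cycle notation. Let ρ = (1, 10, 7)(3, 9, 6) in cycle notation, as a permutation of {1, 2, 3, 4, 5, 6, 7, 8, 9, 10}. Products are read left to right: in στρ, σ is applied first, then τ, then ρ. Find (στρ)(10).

Apply the permutations in order: σ(10) = 7, then τ(7) = 6, then ρ(6) = 3. So (στρ)(10) = 3.

3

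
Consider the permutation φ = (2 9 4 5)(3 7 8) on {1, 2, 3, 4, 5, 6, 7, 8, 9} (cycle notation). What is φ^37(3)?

3 lies in the 3-cycle (3 7 8).
Since the cycle has length 3, φ^37 acts on it the same as φ^1 (37 mod 3 = 1).
Stepping 1 place around the cycle: 3 → 7.

7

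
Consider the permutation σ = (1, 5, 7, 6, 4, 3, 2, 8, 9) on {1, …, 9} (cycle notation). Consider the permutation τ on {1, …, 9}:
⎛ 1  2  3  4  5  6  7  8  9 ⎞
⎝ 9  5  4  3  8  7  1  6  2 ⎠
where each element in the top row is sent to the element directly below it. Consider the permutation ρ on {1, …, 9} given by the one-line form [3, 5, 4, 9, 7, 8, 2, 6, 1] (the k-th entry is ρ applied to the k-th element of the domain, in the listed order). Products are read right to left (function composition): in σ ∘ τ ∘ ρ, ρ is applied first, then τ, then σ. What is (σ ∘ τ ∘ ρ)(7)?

7

Apply the permutations in order: ρ(7) = 2, then τ(2) = 5, then σ(5) = 7. So (σ ∘ τ ∘ ρ)(7) = 7.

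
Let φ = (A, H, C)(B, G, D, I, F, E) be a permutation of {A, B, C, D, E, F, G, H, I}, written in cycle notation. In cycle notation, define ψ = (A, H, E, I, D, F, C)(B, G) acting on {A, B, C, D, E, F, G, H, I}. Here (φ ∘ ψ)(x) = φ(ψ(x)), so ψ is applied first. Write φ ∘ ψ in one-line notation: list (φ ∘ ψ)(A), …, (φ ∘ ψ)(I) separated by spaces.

For each element, apply ψ then φ: A → H → C; B → G → D; C → A → H; D → F → E; E → I → F; F → C → A; G → B → G; H → E → B; I → D → I.
So φ ∘ ψ in one-line form is C D H E F A G B I.

C D H E F A G B I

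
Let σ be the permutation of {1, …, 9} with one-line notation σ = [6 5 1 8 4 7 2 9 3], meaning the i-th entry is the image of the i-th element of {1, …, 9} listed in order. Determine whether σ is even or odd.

In disjoint-cycle form the cycle lengths are 9.
A cycle is odd iff its length is even; σ has 0 even-length cycles, so sgn(σ) = (−1)^0 and σ is even.

even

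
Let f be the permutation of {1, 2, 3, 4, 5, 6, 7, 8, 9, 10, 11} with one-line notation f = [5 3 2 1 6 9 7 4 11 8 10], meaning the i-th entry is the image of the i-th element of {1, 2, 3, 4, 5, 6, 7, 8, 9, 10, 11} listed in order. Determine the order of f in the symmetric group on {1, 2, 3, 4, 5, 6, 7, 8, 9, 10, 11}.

8

Writing f as disjoint cycles, the cycle lengths are 8, 2, 1.
The order is lcm(8, 2) = 8.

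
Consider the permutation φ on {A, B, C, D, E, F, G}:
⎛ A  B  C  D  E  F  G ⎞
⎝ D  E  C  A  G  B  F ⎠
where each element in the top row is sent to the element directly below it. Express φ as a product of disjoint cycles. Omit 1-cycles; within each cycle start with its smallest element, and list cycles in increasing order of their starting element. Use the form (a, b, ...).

Iterating φ from A gives A → D → A; that is the 2-cycle (A, D).
Repeating from the next unused element and collecting all non-trivial cycles gives (A, D)(B, E, G, F).

(A, D)(B, E, G, F)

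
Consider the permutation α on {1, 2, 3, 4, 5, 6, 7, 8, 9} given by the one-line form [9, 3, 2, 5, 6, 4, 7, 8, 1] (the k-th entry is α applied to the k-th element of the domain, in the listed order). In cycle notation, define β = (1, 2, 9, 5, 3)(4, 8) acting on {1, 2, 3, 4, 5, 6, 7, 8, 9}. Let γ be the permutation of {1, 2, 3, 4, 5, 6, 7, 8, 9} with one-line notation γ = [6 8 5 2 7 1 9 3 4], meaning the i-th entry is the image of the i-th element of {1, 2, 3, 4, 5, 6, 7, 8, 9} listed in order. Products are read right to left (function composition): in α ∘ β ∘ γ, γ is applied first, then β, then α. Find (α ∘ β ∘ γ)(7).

6

Apply the permutations in order: γ(7) = 9, then β(9) = 5, then α(5) = 6. So (α ∘ β ∘ γ)(7) = 6.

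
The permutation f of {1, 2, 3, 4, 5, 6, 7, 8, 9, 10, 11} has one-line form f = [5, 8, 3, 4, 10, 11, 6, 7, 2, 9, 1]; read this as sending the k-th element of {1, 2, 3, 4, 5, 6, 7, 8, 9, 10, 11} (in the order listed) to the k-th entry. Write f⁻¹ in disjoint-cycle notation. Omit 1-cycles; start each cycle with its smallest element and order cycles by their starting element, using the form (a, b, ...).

First write f in disjoint cycles: (1, 5, 10, 9, 2, 8, 7, 6, 11).
The inverse reverses every cycle; in canonical form, f⁻¹ = (1, 11, 6, 7, 8, 2, 9, 10, 5).

(1, 11, 6, 7, 8, 2, 9, 10, 5)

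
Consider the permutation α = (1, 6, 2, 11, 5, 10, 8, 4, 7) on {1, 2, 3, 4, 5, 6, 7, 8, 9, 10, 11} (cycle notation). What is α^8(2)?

2 lies in the 9-cycle (1, 6, 2, 11, 5, 10, 8, 4, 7).
Advancing 8 steps from 2: 2 → 11 → 5 → 10 → 8 → 4 → 7 → 1 → 6.

6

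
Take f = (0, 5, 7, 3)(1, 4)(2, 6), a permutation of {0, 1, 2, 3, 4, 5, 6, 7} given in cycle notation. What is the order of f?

4

The cycle type of f is (4, 2, 2).
The order of f is the least common multiple of its cycle lengths: lcm(4, 2, 2) = 4.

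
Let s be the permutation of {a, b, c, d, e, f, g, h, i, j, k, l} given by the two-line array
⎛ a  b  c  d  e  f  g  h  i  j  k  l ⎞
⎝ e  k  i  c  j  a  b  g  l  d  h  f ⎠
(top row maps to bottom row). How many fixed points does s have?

No element satisfies s(x) = x, so there are 0 fixed points.

0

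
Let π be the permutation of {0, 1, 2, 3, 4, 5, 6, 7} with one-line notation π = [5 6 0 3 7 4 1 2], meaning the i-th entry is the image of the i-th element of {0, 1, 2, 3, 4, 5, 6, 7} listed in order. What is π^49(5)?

Tracing 5 → 4 → … returns to 5 after 5 steps, so 5 lies in a 5-cycle (0 5 4 7 2).
Powers repeat with period 5 on this cycle, and 49 mod 5 = 4, so π^49(5) = π^4(5).
Stepping 4 places around the cycle: 5 → 4 → 7 → 2 → 0.

0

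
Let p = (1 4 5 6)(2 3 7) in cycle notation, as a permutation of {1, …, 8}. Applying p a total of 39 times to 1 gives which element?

6

1 lies in the 4-cycle (1 4 5 6).
On a 4-cycle, p^4 is the identity, so p^39 = p^3 there (39 ≡ 3 mod 4).
Advancing 3 steps from 1: 1 → 4 → 5 → 6.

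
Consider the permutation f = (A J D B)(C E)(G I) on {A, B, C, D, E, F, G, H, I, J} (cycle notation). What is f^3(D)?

J

D lies in the 4-cycle (A J D B).
Advancing 3 steps from D: D → B → A → J.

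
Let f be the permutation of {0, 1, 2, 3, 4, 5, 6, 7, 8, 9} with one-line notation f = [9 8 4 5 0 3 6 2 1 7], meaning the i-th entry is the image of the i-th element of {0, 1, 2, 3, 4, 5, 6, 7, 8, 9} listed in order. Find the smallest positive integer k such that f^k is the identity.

10

The disjoint-cycle form of f has cycle lengths 5, 2, 2, 1.
The order is lcm(5, 2, 2) = 10.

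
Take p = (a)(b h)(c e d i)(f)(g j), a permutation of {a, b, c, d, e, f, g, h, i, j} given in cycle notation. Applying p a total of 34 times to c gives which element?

c lies in the 4-cycle (c e d i).
Powers repeat with period 4 on this cycle, and 34 mod 4 = 2, so p^34(c) = p^2(c).
Stepping 2 places around the cycle: c → e → d.

d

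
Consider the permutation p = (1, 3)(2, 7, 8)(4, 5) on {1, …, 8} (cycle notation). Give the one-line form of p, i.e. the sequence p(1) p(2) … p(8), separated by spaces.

Each element maps to the next entry in its cycle (wrapping to the front): 1→3, 2→7, 3→1, 4→5, 5→4, 6→6, 7→8, 8→2.
Listing these in domain order gives 3 7 1 5 4 6 8 2.

3 7 1 5 4 6 8 2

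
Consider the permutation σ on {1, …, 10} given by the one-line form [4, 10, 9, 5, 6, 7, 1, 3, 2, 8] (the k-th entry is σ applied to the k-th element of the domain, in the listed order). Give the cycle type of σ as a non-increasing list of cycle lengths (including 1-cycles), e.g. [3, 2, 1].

[5, 5]

The disjoint cycles are (1 4 5 6 7)(2 10 8 3 9), with lengths 5, 5 in non-increasing order.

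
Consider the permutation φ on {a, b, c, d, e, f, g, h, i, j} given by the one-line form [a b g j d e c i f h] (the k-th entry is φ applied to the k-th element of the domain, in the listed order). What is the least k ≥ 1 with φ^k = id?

6

The disjoint-cycle form of φ has cycle lengths 6, 2, 1, 1.
The order is lcm(6, 2) = 6.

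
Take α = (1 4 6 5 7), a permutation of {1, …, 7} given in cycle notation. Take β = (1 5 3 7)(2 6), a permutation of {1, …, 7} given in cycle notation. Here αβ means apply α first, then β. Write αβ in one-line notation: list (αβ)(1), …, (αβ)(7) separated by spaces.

4 6 7 2 1 3 5

Chase each element through α then β: 1 → 4 → 4; 2 → 2 → 6; 3 → 3 → 7; 4 → 6 → 2; 5 → 7 → 1; 6 → 5 → 3; 7 → 1 → 5.
Collecting the images, αβ = [4 6 7 2 1 3 5].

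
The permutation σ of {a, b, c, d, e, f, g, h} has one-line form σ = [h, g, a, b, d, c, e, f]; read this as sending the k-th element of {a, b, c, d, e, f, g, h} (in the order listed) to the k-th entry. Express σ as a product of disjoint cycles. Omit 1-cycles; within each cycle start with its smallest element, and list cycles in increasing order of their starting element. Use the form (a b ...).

Start at a and follow images: a → h → f → c → a, giving the cycle (a h f c).
Continuing from each remaining unvisited element yields (a h f c)(b g e d).

(a h f c)(b g e d)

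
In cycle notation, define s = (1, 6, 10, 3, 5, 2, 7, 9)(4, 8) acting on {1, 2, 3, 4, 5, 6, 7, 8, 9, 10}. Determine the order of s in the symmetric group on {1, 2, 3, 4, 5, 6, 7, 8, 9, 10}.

The disjoint cycles have lengths 8, 2.
The order of s is the least common multiple of its cycle lengths: lcm(8, 2) = 8.

8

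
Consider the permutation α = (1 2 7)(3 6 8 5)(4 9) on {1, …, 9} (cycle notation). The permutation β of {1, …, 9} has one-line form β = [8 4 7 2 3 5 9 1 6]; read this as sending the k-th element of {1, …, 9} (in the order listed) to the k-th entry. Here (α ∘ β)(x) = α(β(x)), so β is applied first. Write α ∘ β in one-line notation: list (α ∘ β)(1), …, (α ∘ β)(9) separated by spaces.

5 9 1 7 6 3 4 2 8

(α ∘ β)(x) = α(β(x)). Computing each image: α(β(1)) = α(8) = 5, α(β(2)) = α(4) = 9, α(β(3)) = α(7) = 1, α(β(4)) = α(2) = 7, α(β(5)) = α(3) = 6, α(β(6)) = α(5) = 3, α(β(7)) = α(9) = 4, α(β(8)) = α(1) = 2, α(β(9)) = α(6) = 8.
Hence α ∘ β = [5 9 1 7 6 3 4 2 8].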